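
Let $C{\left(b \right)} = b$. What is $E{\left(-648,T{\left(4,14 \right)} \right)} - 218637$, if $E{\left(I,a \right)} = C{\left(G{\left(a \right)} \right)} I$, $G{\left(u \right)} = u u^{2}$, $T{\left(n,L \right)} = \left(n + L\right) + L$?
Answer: $-21452301$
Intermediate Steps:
$T{\left(n,L \right)} = n + 2 L$ ($T{\left(n,L \right)} = \left(L + n\right) + L = n + 2 L$)
$G{\left(u \right)} = u^{3}$
$E{\left(I,a \right)} = I a^{3}$ ($E{\left(I,a \right)} = a^{3} I = I a^{3}$)
$E{\left(-648,T{\left(4,14 \right)} \right)} - 218637 = - 648 \left(4 + 2 \cdot 14\right)^{3} - 218637 = - 648 \left(4 + 28\right)^{3} - 218637 = - 648 \cdot 32^{3} - 218637 = \left(-648\right) 32768 - 218637 = -21233664 - 218637 = -21452301$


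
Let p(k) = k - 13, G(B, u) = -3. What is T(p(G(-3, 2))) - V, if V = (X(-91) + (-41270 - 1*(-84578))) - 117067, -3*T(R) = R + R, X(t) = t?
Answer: 221582/3 ≈ 73861.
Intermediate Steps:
p(k) = -13 + k
T(R) = -2*R/3 (T(R) = -(R + R)/3 = -2*R/3)
V = -73850 (V = (-91 + (-41270 - 1*(-84578))) - 117067 = (-91 + (-41270 + 84578)) - 117067 = (-91 + 43308) - 117067 = 43217 - 117067 = -73850)
T(p(G(-3, 2))) - V = -2*(-13 - 3)/3 - 1*(-73850) = -2/3*(-16) + 73850 = 32/3 + 73850 = 221582/3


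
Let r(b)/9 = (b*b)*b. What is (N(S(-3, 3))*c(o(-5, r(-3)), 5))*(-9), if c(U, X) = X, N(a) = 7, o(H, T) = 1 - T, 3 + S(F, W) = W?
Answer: -315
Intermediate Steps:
S(F, W) = -3 + W
r(b) = 9*b**3 (r(b) = 9*((b*b)*b) = 9*(b**2*b) = 9*b**3)
(N(S(-3, 3))*c(o(-5, r(-3)), 5))*(-9) = (7*5)*(-9) = 35*(-9) = -315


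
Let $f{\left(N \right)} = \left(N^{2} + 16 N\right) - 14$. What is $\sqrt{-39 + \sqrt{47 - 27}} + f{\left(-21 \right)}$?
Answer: $91 + \sqrt{-39 + 2 \sqrt{5}} \approx 91.0 + 5.876 i$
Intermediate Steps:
$f{\left(N \right)} = -14 + N^{2} + 16 N$
$\sqrt{-39 + \sqrt{47 - 27}} + f{\left(-21 \right)} = \sqrt{-39 + \sqrt{47 - 27}} + \left(-14 + \left(-21\right)^{2} + 16 \left(-21\right)\right) = \sqrt{-39 + \sqrt{20}} - -91 = \sqrt{-39 + 2 \sqrt{5}} + 91 = 91 + \sqrt{-39 + 2 \sqrt{5}}$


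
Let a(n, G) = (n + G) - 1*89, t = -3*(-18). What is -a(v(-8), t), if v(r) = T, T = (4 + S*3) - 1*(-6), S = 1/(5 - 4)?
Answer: 22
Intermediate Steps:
S = 1 (S = 1/1 = 1)
t = 54
T = 13 (T = (4 + 1*3) - 1*(-6) = (4 + 3) + 6 = 7 + 6 = 13)
v(r) = 13
a(n, G) = -89 + G + n (a(n, G) = (G + n) - 89 = -89 + G + n)
-a(v(-8), t) = -(-89 + 54 + 13) = -1*(-22) = 22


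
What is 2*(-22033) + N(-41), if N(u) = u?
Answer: -44107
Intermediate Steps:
2*(-22033) + N(-41) = 2*(-22033) - 41 = -44066 - 41 = -44107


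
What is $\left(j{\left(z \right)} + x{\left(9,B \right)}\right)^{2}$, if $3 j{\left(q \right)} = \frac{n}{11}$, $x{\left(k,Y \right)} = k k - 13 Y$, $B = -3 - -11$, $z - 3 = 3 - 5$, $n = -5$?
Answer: $\frac{583696}{1089} \approx 535.99$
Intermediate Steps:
$z = 1$ ($z = 3 + \left(3 - 5\right) = 3 - 2 = 1$)
$B = 8$ ($B = -3 + 11 = 8$)
$x{\left(k,Y \right)} = k^{2} - 13 Y$
$j{\left(q \right)} = - \frac{5}{33}$ ($j{\left(q \right)} = \frac{\left(-5\right) \frac{1}{11}}{3} = \frac{1}{3} \left(- \frac{5}{11}\right) = - \frac{5}{33}$)
$\left(j{\left(z \right)} + x{\left(9,B \right)}\right)^{2} = \left(- \frac{5}{33} + \left(9^{2} - 104\right)\right)^{2} = \left(- \frac{5}{33} + \left(81 - 104\right)\right)^{2} = \left(- \frac{5}{33} - 23\right)^{2} = \left(- \frac{764}{33}\right)^{2} = \frac{583696}{1089}$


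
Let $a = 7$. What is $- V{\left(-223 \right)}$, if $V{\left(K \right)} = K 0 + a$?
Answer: $-7$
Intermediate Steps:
$V{\left(K \right)} = 7$ ($V{\left(K \right)} = K 0 + 7 = 0 + 7 = 7$)
$- V{\left(-223 \right)} = \left(-1\right) 7 = -7$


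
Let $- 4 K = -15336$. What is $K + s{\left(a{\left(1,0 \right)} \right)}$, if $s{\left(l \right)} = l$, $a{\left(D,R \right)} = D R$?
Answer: $3834$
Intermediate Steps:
$K = 3834$ ($K = \left(- \frac{1}{4}\right) \left(-15336\right) = 3834$)
$K + s{\left(a{\left(1,0 \right)} \right)} = 3834 + 1 \cdot 0 = 3834 + 0 = 3834$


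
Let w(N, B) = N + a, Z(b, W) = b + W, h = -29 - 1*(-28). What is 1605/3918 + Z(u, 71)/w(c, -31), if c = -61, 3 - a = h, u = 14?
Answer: -80515/74442 ≈ -1.0816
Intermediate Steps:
h = -1 (h = -29 + 28 = -1)
a = 4 (a = 3 - 1*(-1) = 3 + 1 = 4)
Z(b, W) = W + b
w(N, B) = 4 + N (w(N, B) = N + 4 = 4 + N)
1605/3918 + Z(u, 71)/w(c, -31) = 1605/3918 + (71 + 14)/(4 - 61) = 1605*(1/3918) + 85/(-57) = 535/1306 + 85*(-1/57) = 535/1306 - 85/57 = -80515/74442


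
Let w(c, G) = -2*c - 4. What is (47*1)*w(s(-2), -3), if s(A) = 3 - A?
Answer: -658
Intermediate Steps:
w(c, G) = -4 - 2*c
(47*1)*w(s(-2), -3) = (47*1)*(-4 - 2*(3 - 1*(-2))) = 47*(-4 - 2*(3 + 2)) = 47*(-4 - 2*5) = 47*(-4 - 10) = 47*(-14) = -658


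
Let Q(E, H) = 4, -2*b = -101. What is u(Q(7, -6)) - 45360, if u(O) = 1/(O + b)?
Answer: -4944238/109 ≈ -45360.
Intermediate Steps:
b = 101/2 (b = -½*(-101) = 101/2 ≈ 50.500)
u(O) = 1/(101/2 + O) (u(O) = 1/(O + 101/2) = 1/(101/2 + O))
u(Q(7, -6)) - 45360 = 2/(101 + 2*4) - 45360 = 2/(101 + 8) - 45360 = 2/109 - 45360 = -4944238/109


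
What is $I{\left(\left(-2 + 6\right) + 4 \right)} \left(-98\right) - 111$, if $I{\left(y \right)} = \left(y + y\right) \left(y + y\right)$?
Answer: $-25199$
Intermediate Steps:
$I{\left(y \right)} = 4 y^{2}$ ($I{\left(y \right)} = 2 y 2 y = 4 y^{2}$)
$I{\left(\left(-2 + 6\right) + 4 \right)} \left(-98\right) - 111 = 4 \left(\left(-2 + 6\right) + 4\right)^{2} \left(-98\right) - 111 = 4 \left(4 + 4\right)^{2} \left(-98\right) - 111 = 4 \cdot 8^{2} \left(-98\right) - 111 = 4 \cdot 64 \left(-98\right) - 111 = 256 \left(-98\right) - 111 = -25088 - 111 = -25199$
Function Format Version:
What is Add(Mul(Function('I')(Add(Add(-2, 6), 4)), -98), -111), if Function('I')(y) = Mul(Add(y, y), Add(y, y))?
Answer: -25199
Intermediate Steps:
Function('I')(y) = Mul(4, Pow(y, 2)) (Function('I')(y) = Mul(Mul(2, y), Mul(2, y)) = Mul(4, Pow(y, 2)))
Add(Mul(Function('I')(Add(Add(-2, 6), 4)), -98), -111) = Add(Mul(Mul(4, Pow(Add(Add(-2, 6), 4), 2)), -98), -111) = Add(Mul(Mul(4, Pow(Add(4, 4), 2)), -98), -111) = Add(Mul(Mul(4, Pow(8, 2)), -98), -111) = Add(Mul(Mul(4, 64), -98), -111) = Add(Mul(256, -98), -111) = Add(-25088, -111) = -25199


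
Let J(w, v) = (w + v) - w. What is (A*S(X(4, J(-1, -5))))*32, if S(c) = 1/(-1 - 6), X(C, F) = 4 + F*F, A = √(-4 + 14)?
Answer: -32*√10/7 ≈ -14.456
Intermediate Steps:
A = √10 ≈ 3.1623
J(w, v) = v (J(w, v) = (v + w) - w = v)
X(C, F) = 4 + F²
S(c) = -⅐ (S(c) = 1/(-7) = -⅐)
(A*S(X(4, J(-1, -5))))*32 = (√10*(-⅐))*32 = -√10/7*32 = -32*√10/7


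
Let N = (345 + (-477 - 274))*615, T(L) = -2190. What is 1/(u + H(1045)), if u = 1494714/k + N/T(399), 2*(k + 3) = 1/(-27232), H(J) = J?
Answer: -11927689/5928967185664 ≈ -2.0118e-6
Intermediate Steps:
k = -163393/54464 (k = -3 + (½)/(-27232) = -3 + (½)*(-1/27232) = -3 - 1/54464 = -163393/54464 ≈ -3.0000)
N = -249690 (N = (345 - 751)*615 = -406*615 = -249690)
u = -5941431620669/11927689 (u = 1494714/(-163393/54464) - 249690/(-2190) = 1494714*(-54464/163393) - 249690*(-1/2190) = -81408103296/163393 + 8323/73 = -5941431620669/11927689 ≈ -4.9812e+5)
1/(u + H(1045)) = 1/(-5941431620669/11927689 + 1045) = 1/(-5928967185664/11927689) = -11927689/5928967185664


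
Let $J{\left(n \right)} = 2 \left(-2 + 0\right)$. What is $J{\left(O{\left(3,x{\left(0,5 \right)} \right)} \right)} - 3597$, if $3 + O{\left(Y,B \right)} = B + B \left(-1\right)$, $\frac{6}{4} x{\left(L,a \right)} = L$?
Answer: $-3601$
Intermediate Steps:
$x{\left(L,a \right)} = \frac{2 L}{3}$
$O{\left(Y,B \right)} = -3$ ($O{\left(Y,B \right)} = -3 + \left(B + B \left(-1\right)\right) = -3 + \left(B - B\right) = -3 + 0 = -3$)
$J{\left(n \right)} = -4$ ($J{\left(n \right)} = 2 \left(-2\right) = -4$)
$J{\left(O{\left(3,x{\left(0,5 \right)} \right)} \right)} - 3597 = -4 - 3597 = -3601$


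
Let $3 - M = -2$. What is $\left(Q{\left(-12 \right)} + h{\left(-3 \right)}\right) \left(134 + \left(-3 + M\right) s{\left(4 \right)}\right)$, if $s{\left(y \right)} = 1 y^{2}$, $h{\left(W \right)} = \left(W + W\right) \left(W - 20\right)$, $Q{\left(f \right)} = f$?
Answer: $20916$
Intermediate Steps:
$M = 5$ ($M = 3 - -2 = 3 + 2 = 5$)
$h{\left(W \right)} = 2 W \left(-20 + W\right)$
$s{\left(y \right)} = y^{2}$
$\left(Q{\left(-12 \right)} + h{\left(-3 \right)}\right) \left(134 + \left(-3 + M\right) s{\left(4 \right)}\right) = \left(-12 + 2 \left(-3\right) \left(-20 - 3\right)\right) \left(134 + \left(-3 + 5\right) 4^{2}\right) = \left(-12 + 2 \left(-3\right) \left(-23\right)\right) \left(134 + 2 \cdot 16\right) = \left(-12 + 138\right) \left(134 + 32\right) = 126 \cdot 166 = 20916$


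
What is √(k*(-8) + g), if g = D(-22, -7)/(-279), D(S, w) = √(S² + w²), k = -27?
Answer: √(1868184 - 31*√533)/93 ≈ 14.694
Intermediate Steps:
g = -√533/279 (g = √((-22)² + (-7)²)/(-279) = √(484 + 49)*(-1/279) = √533*(-1/279) = -√533/279 ≈ -0.082748)
√(k*(-8) + g) = √(-27*(-8) - √533/279) = √(216 - √533/279)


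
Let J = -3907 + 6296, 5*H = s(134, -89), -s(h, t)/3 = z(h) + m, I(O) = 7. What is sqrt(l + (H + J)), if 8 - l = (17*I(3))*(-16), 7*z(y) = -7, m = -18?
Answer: sqrt(107810)/5 ≈ 65.669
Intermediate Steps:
z(y) = -1 (z(y) = (1/7)*(-7) = -1)
s(h, t) = 57 (s(h, t) = -3*(-1 - 18) = -3*(-19) = 57)
H = 57/5 (H = (1/5)*57 = 57/5 ≈ 11.400)
J = 2389
l = 1912 (l = 8 - 17*7*(-16) = 8 - 119*(-16) = 8 - 1*(-1904) = 8 + 1904 = 1912)
sqrt(l + (H + J)) = sqrt(1912 + (57/5 + 2389)) = sqrt(1912 + 12002/5) = sqrt(21562/5) = sqrt(107810)/5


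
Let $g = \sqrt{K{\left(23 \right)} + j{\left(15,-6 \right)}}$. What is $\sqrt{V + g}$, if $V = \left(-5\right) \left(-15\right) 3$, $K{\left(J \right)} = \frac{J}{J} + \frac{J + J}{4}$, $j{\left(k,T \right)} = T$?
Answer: $\frac{\sqrt{900 + 2 \sqrt{26}}}{2} \approx 15.085$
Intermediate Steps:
$K{\left(J \right)} = 1 + \frac{J}{2}$ ($K{\left(J \right)} = 1 + 2 J \frac{1}{4} = 1 + \frac{J}{2}$)
$V = 225$ ($V = 75 \cdot 3 = 225$)
$g = \frac{\sqrt{26}}{2}$ ($g = \sqrt{\left(1 + \frac{1}{2} \cdot 23\right) - 6} = \sqrt{\left(1 + \frac{23}{2}\right) - 6} = \sqrt{\frac{25}{2} - 6} = \sqrt{\frac{13}{2}} = \frac{\sqrt{26}}{2} \approx 2.5495$)
$\sqrt{V + g} = \sqrt{225 + \frac{\sqrt{26}}{2}}$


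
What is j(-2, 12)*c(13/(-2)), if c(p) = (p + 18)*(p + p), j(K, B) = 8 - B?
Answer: 598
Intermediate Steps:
c(p) = 2*p*(18 + p) (c(p) = (18 + p)*(2*p) = 2*p*(18 + p))
j(-2, 12)*c(13/(-2)) = (8 - 1*12)*(2*(13/(-2))*(18 + 13/(-2))) = (8 - 12)*(2*(13*(-1/2))*(18 + 13*(-1/2))) = -8*(-13)*(18 - 13/2)/2 = -8*(-13)*23/(2*2) = -4*(-299/2) = 598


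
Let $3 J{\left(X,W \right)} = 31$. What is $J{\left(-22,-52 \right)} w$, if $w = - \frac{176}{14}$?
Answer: $- \frac{2728}{21} \approx -129.9$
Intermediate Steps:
$J{\left(X,W \right)} = \frac{31}{3}$ ($J{\left(X,W \right)} = \frac{1}{3} \cdot 31 = \frac{31}{3}$)
$w = - \frac{88}{7}$ ($w = \left(-176\right) \frac{1}{14} = - \frac{88}{7} \approx -12.571$)
$J{\left(-22,-52 \right)} w = \frac{31}{3} \left(- \frac{88}{7}\right) = - \frac{2728}{21}$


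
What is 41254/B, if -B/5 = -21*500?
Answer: 20627/26250 ≈ 0.78579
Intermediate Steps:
B = 52500 (B = -(-105)*500 = -5*(-10500) = 52500)
41254/B = 41254/52500 = 41254*(1/52500) = 20627/26250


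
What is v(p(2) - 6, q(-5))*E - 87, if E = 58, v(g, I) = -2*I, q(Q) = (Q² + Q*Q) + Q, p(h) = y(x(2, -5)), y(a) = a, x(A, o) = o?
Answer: -5307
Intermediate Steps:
p(h) = -5
q(Q) = Q + 2*Q² (q(Q) = (Q² + Q²) + Q = 2*Q² + Q = Q + 2*Q²)
v(p(2) - 6, q(-5))*E - 87 = -(-10)*(1 + 2*(-5))*58 - 87 = -(-10)*(1 - 10)*58 - 87 = -(-10)*(-9)*58 - 87 = -2*45*58 - 87 = -90*58 - 87 = -5220 - 87 = -5307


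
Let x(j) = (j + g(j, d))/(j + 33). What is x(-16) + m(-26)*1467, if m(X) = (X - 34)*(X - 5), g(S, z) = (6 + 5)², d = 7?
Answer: 46386645/17 ≈ 2.7286e+6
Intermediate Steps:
g(S, z) = 121 (g(S, z) = 11² = 121)
x(j) = (121 + j)/(33 + j) (x(j) = (j + 121)/(j + 33) = (121 + j)/(33 + j))
m(X) = (-34 + X)*(-5 + X)
x(-16) + m(-26)*1467 = (121 - 16)/(33 - 16) + (170 + (-26)² - 39*(-26))*1467 = 105/17 + (170 + 676 + 1014)*1467 = (1/17)*105 + 1860*1467 = 105/17 + 2728620 = 46386645/17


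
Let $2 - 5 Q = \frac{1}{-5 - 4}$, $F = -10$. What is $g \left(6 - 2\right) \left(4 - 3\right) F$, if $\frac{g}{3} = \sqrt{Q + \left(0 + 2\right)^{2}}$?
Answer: $- 8 \sqrt{995} \approx -252.35$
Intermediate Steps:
$Q = \frac{19}{45}$ ($Q = \frac{2}{5} - \frac{1}{5 \left(-5 - 4\right)} = \frac{2}{5} - \frac{1}{5 \left(-9\right)} = \frac{2}{5} - - \frac{1}{45} = \frac{2}{5} + \frac{1}{45} = \frac{19}{45} \approx 0.42222$)
$g = \frac{\sqrt{995}}{5}$ ($g = 3 \sqrt{\frac{19}{45} + \left(0 + 2\right)^{2}} = 3 \sqrt{\frac{19}{45} + 2^{2}} = 3 \sqrt{\frac{19}{45} + 4} = 3 \sqrt{\frac{199}{45}} = 3 \frac{\sqrt{995}}{15} = \frac{\sqrt{995}}{5} \approx 6.3087$)
$g \left(6 - 2\right) \left(4 - 3\right) F = \frac{\sqrt{995}}{5} \left(6 - 2\right) \left(4 - 3\right) \left(-10\right) = \frac{\sqrt{995}}{5} \cdot 4 \cdot 1 \left(-10\right) = \frac{\sqrt{995}}{5} \cdot 4 \left(-10\right) = \frac{4 \sqrt{995}}{5} \left(-10\right) = - 8 \sqrt{995}$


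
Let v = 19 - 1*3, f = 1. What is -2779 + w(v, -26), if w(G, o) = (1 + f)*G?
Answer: -2747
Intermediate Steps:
v = 16 (v = 19 - 3 = 16)
w(G, o) = 2*G (w(G, o) = (1 + 1)*G = 2*G)
-2779 + w(v, -26) = -2779 + 2*16 = -2779 + 32 = -2747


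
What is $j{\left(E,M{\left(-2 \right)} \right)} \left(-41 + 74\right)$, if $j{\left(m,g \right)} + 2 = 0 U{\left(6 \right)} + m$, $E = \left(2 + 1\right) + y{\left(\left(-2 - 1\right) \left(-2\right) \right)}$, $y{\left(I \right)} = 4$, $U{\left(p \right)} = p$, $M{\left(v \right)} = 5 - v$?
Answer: $165$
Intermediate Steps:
$E = 7$ ($E = \left(2 + 1\right) + 4 = 3 + 4 = 7$)
$j{\left(m,g \right)} = -2 + m$ ($j{\left(m,g \right)} = -2 + \left(0 \cdot 6 + m\right) = -2 + \left(0 + m\right) = -2 + m$)
$j{\left(E,M{\left(-2 \right)} \right)} \left(-41 + 74\right) = \left(-2 + 7\right) \left(-41 + 74\right) = 5 \cdot 33 = 165$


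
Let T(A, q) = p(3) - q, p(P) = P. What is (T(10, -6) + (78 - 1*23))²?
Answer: 4096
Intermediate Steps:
T(A, q) = 3 - q
(T(10, -6) + (78 - 1*23))² = ((3 - 1*(-6)) + (78 - 1*23))² = ((3 + 6) + (78 - 23))² = (9 + 55)² = 64² = 4096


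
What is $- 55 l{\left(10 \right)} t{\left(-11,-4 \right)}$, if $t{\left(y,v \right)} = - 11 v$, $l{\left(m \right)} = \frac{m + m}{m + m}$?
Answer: $-2420$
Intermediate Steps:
$l{\left(m \right)} = 1$ ($l{\left(m \right)} = \frac{2 m}{2 m} = 2 m \frac{1}{2 m} = 1$)
$- 55 l{\left(10 \right)} t{\left(-11,-4 \right)} = \left(-55\right) 1 \left(\left(-11\right) \left(-4\right)\right) = \left(-55\right) 44 = -2420$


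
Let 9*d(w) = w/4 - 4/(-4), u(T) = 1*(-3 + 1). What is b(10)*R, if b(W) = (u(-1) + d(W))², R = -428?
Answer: -89987/81 ≈ -1111.0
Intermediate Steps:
u(T) = -2 (u(T) = 1*(-2) = -2)
d(w) = ⅑ + w/36 (d(w) = (w/4 - 4/(-4))/9 = (w*(¼) - 4*(-¼))/9 = (w/4 + 1)/9 = (1 + w/4)/9 = ⅑ + w/36)
b(W) = (-17/9 + W/36)² (b(W) = (-2 + (⅑ + W/36))² = (-17/9 + W/36)²)
b(10)*R = ((-68 + 10)²/1296)*(-428) = ((1/1296)*(-58)²)*(-428) = ((1/1296)*3364)*(-428) = (841/324)*(-428) = -89987/81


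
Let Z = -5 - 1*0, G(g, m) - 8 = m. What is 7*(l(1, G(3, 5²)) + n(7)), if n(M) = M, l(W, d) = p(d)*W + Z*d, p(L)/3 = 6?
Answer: -980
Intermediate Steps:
G(g, m) = 8 + m
p(L) = 18 (p(L) = 3*6 = 18)
Z = -5 (Z = -5 + 0 = -5)
l(W, d) = -5*d + 18*W (l(W, d) = 18*W - 5*d = -5*d + 18*W)
7*(l(1, G(3, 5²)) + n(7)) = 7*((-5*(8 + 5²) + 18*1) + 7) = 7*((-5*(8 + 25) + 18) + 7) = 7*((-5*33 + 18) + 7) = 7*((-165 + 18) + 7) = 7*(-147 + 7) = 7*(-140) = -980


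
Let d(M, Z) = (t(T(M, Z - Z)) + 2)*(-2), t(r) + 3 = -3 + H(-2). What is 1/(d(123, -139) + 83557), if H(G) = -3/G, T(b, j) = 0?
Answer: 1/83562 ≈ 1.1967e-5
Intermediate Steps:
t(r) = -9/2 (t(r) = -3 + (-3 - 3/(-2)) = -3 + (-3 - 3*(-1/2)) = -3 + (-3 + 3/2) = -3 - 3/2 = -9/2)
d(M, Z) = 5 (d(M, Z) = (-9/2 + 2)*(-2) = -5/2*(-2) = 5)
1/(d(123, -139) + 83557) = 1/(5 + 83557) = 1/83562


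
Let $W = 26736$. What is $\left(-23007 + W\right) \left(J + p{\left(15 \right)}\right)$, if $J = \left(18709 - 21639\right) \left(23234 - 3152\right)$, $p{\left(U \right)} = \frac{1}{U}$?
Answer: $- \frac{1097076646457}{5} \approx -2.1942 \cdot 10^{11}$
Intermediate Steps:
$J = -58840260$ ($J = \left(-2930\right) 20082 = -58840260$)
$\left(-23007 + W\right) \left(J + p{\left(15 \right)}\right) = \left(-23007 + 26736\right) \left(-58840260 + \frac{1}{15}\right) = 3729 \left(-58840260 + \frac{1}{15}\right) = 3729 \left(- \frac{882603899}{15}\right) = - \frac{1097076646457}{5}$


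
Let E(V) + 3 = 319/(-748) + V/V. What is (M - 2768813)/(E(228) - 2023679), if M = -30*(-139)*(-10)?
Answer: 191114884/137610337 ≈ 1.3888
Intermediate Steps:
E(V) = -165/68 (E(V) = -3 + (319/(-748) + V/V) = -3 + (319*(-1/748) + 1) = -3 + (-29/68 + 1) = -3 + 39/68 = -165/68)
M = -41700 (M = 4170*(-10) = -41700)
(M - 2768813)/(E(228) - 2023679) = (-41700 - 2768813)/(-165/68 - 2023679) = -2810513/(-137610337/68) = -2810513*(-68/137610337) = 191114884/137610337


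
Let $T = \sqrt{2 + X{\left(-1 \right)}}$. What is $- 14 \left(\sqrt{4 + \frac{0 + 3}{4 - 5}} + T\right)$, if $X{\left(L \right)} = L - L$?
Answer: $-14 - 14 \sqrt{2} \approx -33.799$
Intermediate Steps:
$X{\left(L \right)} = 0$
$T = \sqrt{2}$ ($T = \sqrt{2 + 0} = \sqrt{2} \approx 1.4142$)
$- 14 \left(\sqrt{4 + \frac{0 + 3}{4 - 5}} + T\right) = - 14 \left(\sqrt{4 + \frac{0 + 3}{4 - 5}} + \sqrt{2}\right) = - 14 \left(\sqrt{4 + \frac{3}{-1}} + \sqrt{2}\right) = - 14 \left(\sqrt{4 + 3 \left(-1\right)} + \sqrt{2}\right) = - 14 \left(\sqrt{4 - 3} + \sqrt{2}\right) = - 14 \left(\sqrt{1} + \sqrt{2}\right) = - 14 \left(1 + \sqrt{2}\right) = -14 - 14 \sqrt{2}$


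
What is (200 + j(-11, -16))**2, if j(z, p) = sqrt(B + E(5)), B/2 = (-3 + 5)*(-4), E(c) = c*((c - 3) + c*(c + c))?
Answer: 40244 + 800*sqrt(61) ≈ 46492.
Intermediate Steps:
E(c) = c*(-3 + c + 2*c**2) (E(c) = c*((-3 + c) + c*(2*c)) = c*((-3 + c) + 2*c**2) = c*(-3 + c + 2*c**2))
B = -16 (B = 2*((-3 + 5)*(-4)) = 2*(2*(-4)) = 2*(-8) = -16)
j(z, p) = 2*sqrt(61) (j(z, p) = sqrt(-16 + 5*(-3 + 5 + 2*5**2)) = sqrt(-16 + 5*(-3 + 5 + 2*25)) = sqrt(-16 + 5*(-3 + 5 + 50)) = sqrt(-16 + 5*52) = sqrt(-16 + 260) = sqrt(244) = 2*sqrt(61))
(200 + j(-11, -16))**2 = (200 + 2*sqrt(61))**2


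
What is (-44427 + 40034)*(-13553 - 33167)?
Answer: 205240960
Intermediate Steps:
(-44427 + 40034)*(-13553 - 33167) = -4393*(-46720) = 205240960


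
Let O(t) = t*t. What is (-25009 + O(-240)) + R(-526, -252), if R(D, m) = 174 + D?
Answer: 32239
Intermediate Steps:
O(t) = t²
(-25009 + O(-240)) + R(-526, -252) = (-25009 + (-240)²) + (174 - 526) = (-25009 + 57600) - 352 = 32591 - 352 = 32239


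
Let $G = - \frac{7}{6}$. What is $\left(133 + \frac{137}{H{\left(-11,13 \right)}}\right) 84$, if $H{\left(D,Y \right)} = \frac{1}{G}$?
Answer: $-2254$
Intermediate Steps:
$G = - \frac{7}{6}$ ($G = \left(-7\right) \frac{1}{6} = - \frac{7}{6} \approx -1.1667$)
$H{\left(D,Y \right)} = - \frac{6}{7}$ ($H{\left(D,Y \right)} = \frac{1}{- \frac{7}{6}} = - \frac{6}{7}$)
$\left(133 + \frac{137}{H{\left(-11,13 \right)}}\right) 84 = \left(133 + \frac{137}{- \frac{6}{7}}\right) 84 = \left(133 + 137 \left(- \frac{7}{6}\right)\right) 84 = \left(133 - \frac{959}{6}\right) 84 = \left(- \frac{161}{6}\right) 84 = -2254$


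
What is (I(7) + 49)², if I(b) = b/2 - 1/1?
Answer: 10609/4 ≈ 2652.3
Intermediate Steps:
I(b) = -1 + b/2 (I(b) = b*(½) - 1*1 = b/2 - 1 = -1 + b/2)
(I(7) + 49)² = ((-1 + (½)*7) + 49)² = ((-1 + 7/2) + 49)² = (5/2 + 49)² = (103/2)² = 10609/4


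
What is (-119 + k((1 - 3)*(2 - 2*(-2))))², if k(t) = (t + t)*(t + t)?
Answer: 208849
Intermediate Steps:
k(t) = 4*t² (k(t) = (2*t)*(2*t) = 4*t²)
(-119 + k((1 - 3)*(2 - 2*(-2))))² = (-119 + 4*((1 - 3)*(2 - 2*(-2)))²)² = (-119 + 4*(-2*(2 + 4))²)² = (-119 + 4*(-2*6)²)² = (-119 + 4*(-12)²)² = (-119 + 4*144)² = (-119 + 576)² = 457² = 208849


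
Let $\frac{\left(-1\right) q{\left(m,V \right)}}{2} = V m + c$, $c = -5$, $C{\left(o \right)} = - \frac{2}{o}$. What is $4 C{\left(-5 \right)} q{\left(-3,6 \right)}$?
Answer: $\frac{368}{5} \approx 73.6$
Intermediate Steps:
$q{\left(m,V \right)} = 10 - 2 V m$ ($q{\left(m,V \right)} = - 2 \left(V m - 5\right) = - 2 \left(-5 + V m\right) = 10 - 2 V m$)
$4 C{\left(-5 \right)} q{\left(-3,6 \right)} = 4 \left(- \frac{2}{-5}\right) \left(10 - 12 \left(-3\right)\right) = 4 \left(\left(-2\right) \left(- \frac{1}{5}\right)\right) \left(10 + 36\right) = 4 \cdot \frac{2}{5} \cdot 46 = \frac{8}{5} \cdot 46 = \frac{368}{5}$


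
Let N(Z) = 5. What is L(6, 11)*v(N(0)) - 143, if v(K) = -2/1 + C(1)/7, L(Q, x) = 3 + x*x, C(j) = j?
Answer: -2613/7 ≈ -373.29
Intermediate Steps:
L(Q, x) = 3 + x**2
v(K) = -13/7 (v(K) = -2/1 + 1/7 = -2*1 + 1*(1/7) = -2 + 1/7 = -13/7)
L(6, 11)*v(N(0)) - 143 = (3 + 11**2)*(-13/7) - 143 = (3 + 121)*(-13/7) - 143 = 124*(-13/7) - 143 = -1612/7 - 143 = -2613/7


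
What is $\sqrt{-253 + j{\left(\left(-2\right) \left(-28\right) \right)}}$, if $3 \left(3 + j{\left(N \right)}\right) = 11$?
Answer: $\frac{i \sqrt{2271}}{3} \approx 15.885 i$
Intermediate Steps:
$j{\left(N \right)} = \frac{2}{3}$ ($j{\left(N \right)} = -3 + \frac{1}{3} \cdot 11 = -3 + \frac{11}{3} = \frac{2}{3}$)
$\sqrt{-253 + j{\left(\left(-2\right) \left(-28\right) \right)}} = \sqrt{-253 + \frac{2}{3}} = \sqrt{- \frac{757}{3}} = \frac{i \sqrt{2271}}{3}$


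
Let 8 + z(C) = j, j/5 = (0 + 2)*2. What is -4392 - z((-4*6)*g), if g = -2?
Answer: -4404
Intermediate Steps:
j = 20 (j = 5*((0 + 2)*2) = 5*(2*2) = 5*4 = 20)
z(C) = 12 (z(C) = -8 + 20 = 12)
-4392 - z((-4*6)*g) = -4392 - 1*12 = -4392 - 12 = -4404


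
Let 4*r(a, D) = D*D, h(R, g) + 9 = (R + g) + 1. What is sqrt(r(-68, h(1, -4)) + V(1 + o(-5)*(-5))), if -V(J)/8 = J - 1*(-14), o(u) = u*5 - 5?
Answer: I*sqrt(5159)/2 ≈ 35.913*I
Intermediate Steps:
o(u) = -5 + 5*u (o(u) = 5*u - 5 = -5 + 5*u)
h(R, g) = -8 + R + g (h(R, g) = -9 + ((R + g) + 1) = -9 + (1 + R + g) = -8 + R + g)
r(a, D) = D**2/4 (r(a, D) = (D*D)/4 = D**2/4)
V(J) = -112 - 8*J (V(J) = -8*(J - 1*(-14)) = -8*(J + 14) = -8*(14 + J) = -112 - 8*J)
sqrt(r(-68, h(1, -4)) + V(1 + o(-5)*(-5))) = sqrt((-8 + 1 - 4)**2/4 + (-112 - 8*(1 + (-5 + 5*(-5))*(-5)))) = sqrt((1/4)*(-11)**2 + (-112 - 8*(1 + (-5 - 25)*(-5)))) = sqrt((1/4)*121 + (-112 - 8*(1 - 30*(-5)))) = sqrt(121/4 + (-112 - 8*(1 + 150))) = sqrt(121/4 + (-112 - 8*151)) = sqrt(121/4 + (-112 - 1208)) = sqrt(121/4 - 1320) = sqrt(-5159/4) = I*sqrt(5159)/2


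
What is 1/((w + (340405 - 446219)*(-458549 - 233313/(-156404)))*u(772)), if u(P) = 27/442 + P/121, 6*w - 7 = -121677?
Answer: 12547198092/3921428342881227010343 ≈ 3.1996e-12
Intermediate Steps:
w = -60835/3 (w = 7/6 + (⅙)*(-121677) = 7/6 - 40559/2 = -60835/3 ≈ -20278.)
u(P) = 27/442 + P/121 (u(P) = 27*(1/442) + P*(1/121) = 27/442 + P/121)
1/((w + (340405 - 446219)*(-458549 - 233313/(-156404)))*u(772)) = 1/((-60835/3 + (340405 - 446219)*(-458549 - 233313/(-156404)))*(27/442 + (1/121)*772)) = 1/((-60835/3 - 105814*(-458549 - 233313*(-1/156404)))*(27/442 + 772/121)) = 1/((-60835/3 - 105814*(-458549 + 233313/156404))*(344491/53482)) = (53482/344491)/(-60835/3 - 105814*(-71718664483/156404)) = (53482/344491)/(-60835/3 + 3794419381802081/78202) = (53482/344491)/(11383253387987573/234606) = (234606/11383253387987573)*(53482/344491) = 12547198092/3921428342881227010343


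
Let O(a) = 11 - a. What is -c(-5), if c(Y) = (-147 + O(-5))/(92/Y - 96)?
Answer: -655/572 ≈ -1.1451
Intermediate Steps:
c(Y) = -131/(-96 + 92/Y) (c(Y) = (-147 + (11 - 1*(-5)))/(92/Y - 96) = (-147 + (11 + 5))/(-96 + 92/Y) = (-147 + 16)/(-96 + 92/Y) = -131/(-96 + 92/Y))
-c(-5) = -131*(-5)/(4*(-23 + 24*(-5))) = -131*(-5)/(4*(-23 - 120)) = -131*(-5)/(4*(-143)) = -131*(-5)*(-1)/(4*143) = -1*655/572 = -655/572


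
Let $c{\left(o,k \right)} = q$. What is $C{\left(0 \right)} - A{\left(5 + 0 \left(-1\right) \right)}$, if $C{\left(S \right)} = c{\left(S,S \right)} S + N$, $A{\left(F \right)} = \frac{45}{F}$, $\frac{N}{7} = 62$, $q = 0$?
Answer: $425$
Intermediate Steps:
$c{\left(o,k \right)} = 0$
$N = 434$ ($N = 7 \cdot 62 = 434$)
$C{\left(S \right)} = 434$ ($C{\left(S \right)} = 0 S + 434 = 0 + 434 = 434$)
$C{\left(0 \right)} - A{\left(5 + 0 \left(-1\right) \right)} = 434 - \frac{45}{5 + 0 \left(-1\right)} = 434 - \frac{45}{5 + 0} = 434 - \frac{45}{5} = 434 - 45 \cdot \frac{1}{5} = 434 - 9 = 425$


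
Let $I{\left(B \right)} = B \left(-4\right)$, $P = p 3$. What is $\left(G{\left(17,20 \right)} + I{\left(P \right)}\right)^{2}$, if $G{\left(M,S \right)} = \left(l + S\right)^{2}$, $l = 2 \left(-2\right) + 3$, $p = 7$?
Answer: $76729$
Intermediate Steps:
$l = -1$ ($l = -4 + 3 = -1$)
$P = 21$ ($P = 7 \cdot 3 = 21$)
$G{\left(M,S \right)} = \left(-1 + S\right)^{2}$
$I{\left(B \right)} = - 4 B$
$\left(G{\left(17,20 \right)} + I{\left(P \right)}\right)^{2} = \left(\left(-1 + 20\right)^{2} - 84\right)^{2} = \left(19^{2} - 84\right)^{2} = \left(361 - 84\right)^{2} = 277^{2} = 76729$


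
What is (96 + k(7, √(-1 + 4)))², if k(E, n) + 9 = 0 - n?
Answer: (87 - √3)² ≈ 7270.6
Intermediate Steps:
k(E, n) = -9 - n (k(E, n) = -9 + (0 - n) = -9 - n)
(96 + k(7, √(-1 + 4)))² = (96 + (-9 - √(-1 + 4)))² = (96 + (-9 - √3))² = (87 - √3)²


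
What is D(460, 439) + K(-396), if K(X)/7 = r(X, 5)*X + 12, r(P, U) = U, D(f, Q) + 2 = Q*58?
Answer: 11684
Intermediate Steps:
D(f, Q) = -2 + 58*Q (D(f, Q) = -2 + Q*58 = -2 + 58*Q)
K(X) = 84 + 35*X (K(X) = 7*(5*X + 12) = 7*(12 + 5*X) = 84 + 35*X)
D(460, 439) + K(-396) = (-2 + 58*439) + (84 + 35*(-396)) = (-2 + 25462) + (84 - 13860) = 25460 - 13776 = 11684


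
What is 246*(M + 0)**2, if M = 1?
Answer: 246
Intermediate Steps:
246*(M + 0)**2 = 246*(1 + 0)**2 = 246*1**2 = 246*1 = 246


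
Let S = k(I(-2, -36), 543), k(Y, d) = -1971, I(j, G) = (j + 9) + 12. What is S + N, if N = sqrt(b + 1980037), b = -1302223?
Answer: -1971 + sqrt(677814) ≈ -1147.7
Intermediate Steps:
I(j, G) = 21 + j (I(j, G) = (9 + j) + 12 = 21 + j)
S = -1971
N = sqrt(677814) (N = sqrt(-1302223 + 1980037) = sqrt(677814) ≈ 823.29)
S + N = -1971 + sqrt(677814)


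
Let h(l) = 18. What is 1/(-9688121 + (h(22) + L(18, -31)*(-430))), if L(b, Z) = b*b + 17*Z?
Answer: -1/9600813 ≈ -1.0416e-7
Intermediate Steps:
L(b, Z) = b**2 + 17*Z
1/(-9688121 + (h(22) + L(18, -31)*(-430))) = 1/(-9688121 + (18 + (18**2 + 17*(-31))*(-430))) = 1/(-9688121 + (18 + (324 - 527)*(-430))) = 1/(-9688121 + (18 - 203*(-430))) = 1/(-9688121 + (18 + 87290)) = 1/(-9688121 + 87308) = 1/(-9600813) = -1/9600813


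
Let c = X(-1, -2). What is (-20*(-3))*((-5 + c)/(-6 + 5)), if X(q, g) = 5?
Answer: 0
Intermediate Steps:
c = 5
(-20*(-3))*((-5 + c)/(-6 + 5)) = (-20*(-3))*((-5 + 5)/(-6 + 5)) = 60*(0/(-1)) = 60*(0*(-1)) = 60*0 = 0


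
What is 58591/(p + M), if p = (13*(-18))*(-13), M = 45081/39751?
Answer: 2329050841/120967623 ≈ 19.254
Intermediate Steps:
M = 45081/39751 (M = 45081*(1/39751) = 45081/39751 ≈ 1.1341)
p = 3042 (p = -234*(-13) = 3042)
58591/(p + M) = 58591/(3042 + 45081/39751) = 58591/(120967623/39751) = 58591*(39751/120967623) = 2329050841/120967623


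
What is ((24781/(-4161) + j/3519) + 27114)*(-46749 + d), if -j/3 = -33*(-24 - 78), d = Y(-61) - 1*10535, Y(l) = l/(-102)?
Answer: -15156772762849571/9761706 ≈ -1.5527e+9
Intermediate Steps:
Y(l) = -l/102 (Y(l) = l*(-1/102) = -l/102)
d = -1074509/102 (d = -1/102*(-61) - 1*10535 = 61/102 - 10535 = -1074509/102 ≈ -10534.)
j = -10098 (j = -(-99)*(-24 - 78) = -(-99)*(-102) = -3*3366 = -10098)
((24781/(-4161) + j/3519) + 27114)*(-46749 + d) = ((24781/(-4161) - 10098/3519) + 27114)*(-46749 - 1074509/102) = ((24781*(-1/4161) - 10098*1/3519) + 27114)*(-5842907/102) = ((-24781/4161 - 66/23) + 27114)*(-5842907/102) = (-844589/95703 + 27114)*(-5842907/102) = (2594046553/95703)*(-5842907/102) = -15156772762849571/9761706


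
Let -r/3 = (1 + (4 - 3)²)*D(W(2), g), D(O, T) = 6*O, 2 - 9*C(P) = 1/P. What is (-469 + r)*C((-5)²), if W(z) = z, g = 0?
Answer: -26509/225 ≈ -117.82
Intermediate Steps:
C(P) = 2/9 - 1/(9*P)
r = -72 (r = -3*(1 + (4 - 3)²)*6*2 = -3*(1 + 1²)*12 = -3*(1 + 1)*12 = -6*12 = -3*24 = -72)
(-469 + r)*C((-5)²) = (-469 - 72)*((-1 + 2*(-5)²)/(9*((-5)²))) = -541*(-1 + 2*25)/(9*25) = -541*(-1 + 50)/(9*25) = -541*49/(9*25) = -541*49/225 = -26509/225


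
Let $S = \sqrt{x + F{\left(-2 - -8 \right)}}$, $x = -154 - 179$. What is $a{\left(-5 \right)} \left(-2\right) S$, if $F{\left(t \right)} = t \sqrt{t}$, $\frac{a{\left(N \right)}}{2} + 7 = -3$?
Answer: $40 \sqrt{-333 + 6 \sqrt{6}} \approx 713.64 i$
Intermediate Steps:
$x = -333$ ($x = -154 - 179 = -333$)
$a{\left(N \right)} = -20$ ($a{\left(N \right)} = -14 + 2 \left(-3\right) = -14 - 6 = -20$)
$F{\left(t \right)} = t^{\frac{3}{2}}$
$S = \sqrt{-333 + 6 \sqrt{6}}$ ($S = \sqrt{-333 + \left(-2 - -8\right)^{\frac{3}{2}}} = \sqrt{-333 + \left(-2 + 8\right)^{\frac{3}{2}}} = \sqrt{-333 + 6^{\frac{3}{2}}} = \sqrt{-333 + 6 \sqrt{6}} \approx 17.841 i$)
$a{\left(-5 \right)} \left(-2\right) S = \left(-20\right) \left(-2\right) \sqrt{-333 + 6 \sqrt{6}} = 40 \sqrt{-333 + 6 \sqrt{6}}$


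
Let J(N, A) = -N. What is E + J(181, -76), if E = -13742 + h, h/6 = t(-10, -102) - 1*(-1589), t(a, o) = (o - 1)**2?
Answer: 59265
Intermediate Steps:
t(a, o) = (-1 + o)**2
h = 73188 (h = 6*((-1 - 102)**2 - 1*(-1589)) = 6*((-103)**2 + 1589) = 6*(10609 + 1589) = 6*12198 = 73188)
E = 59446 (E = -13742 + 73188 = 59446)
E + J(181, -76) = 59446 - 1*181 = 59446 - 181 = 59265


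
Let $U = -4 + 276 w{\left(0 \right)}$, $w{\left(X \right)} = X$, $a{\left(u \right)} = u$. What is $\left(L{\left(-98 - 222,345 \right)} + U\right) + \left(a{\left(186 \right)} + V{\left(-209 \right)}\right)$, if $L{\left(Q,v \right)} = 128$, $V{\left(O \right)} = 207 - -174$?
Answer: $691$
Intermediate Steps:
$V{\left(O \right)} = 381$ ($V{\left(O \right)} = 207 + 174 = 381$)
$U = -4$ ($U = -4 + 276 \cdot 0 = -4 + 0 = -4$)
$\left(L{\left(-98 - 222,345 \right)} + U\right) + \left(a{\left(186 \right)} + V{\left(-209 \right)}\right) = \left(128 - 4\right) + \left(186 + 381\right) = 124 + 567 = 691$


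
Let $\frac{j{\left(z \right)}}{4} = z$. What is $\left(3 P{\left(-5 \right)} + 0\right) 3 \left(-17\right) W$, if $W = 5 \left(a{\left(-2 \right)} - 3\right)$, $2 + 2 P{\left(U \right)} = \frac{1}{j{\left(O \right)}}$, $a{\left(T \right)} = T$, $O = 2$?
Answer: $- \frac{57375}{16} \approx -3585.9$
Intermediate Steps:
$j{\left(z \right)} = 4 z$
$P{\left(U \right)} = - \frac{15}{16}$ ($P{\left(U \right)} = -1 + \frac{1}{2 \cdot 4 \cdot 2} = -1 + \frac{1}{2 \cdot 8} = -1 + \frac{1}{2} \cdot \frac{1}{8} = -1 + \frac{1}{16} = - \frac{15}{16}$)
$W = -25$ ($W = 5 \left(-2 - 3\right) = 5 \left(-5\right) = -25$)
$\left(3 P{\left(-5 \right)} + 0\right) 3 \left(-17\right) W = \left(3 \left(- \frac{15}{16}\right) + 0\right) 3 \left(-17\right) \left(-25\right) = \left(- \frac{45}{16} + 0\right) \left(-51\right) \left(-25\right) = \left(- \frac{45}{16}\right) \left(-51\right) \left(-25\right) = \frac{2295}{16} \left(-25\right) = - \frac{57375}{16}$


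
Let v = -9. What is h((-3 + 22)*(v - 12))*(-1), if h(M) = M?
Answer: 399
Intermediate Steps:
h((-3 + 22)*(v - 12))*(-1) = ((-3 + 22)*(-9 - 12))*(-1) = (19*(-21))*(-1) = -399*(-1) = 399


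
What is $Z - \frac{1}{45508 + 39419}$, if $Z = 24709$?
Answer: $\frac{2098461242}{84927} \approx 24709.0$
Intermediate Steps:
$Z - \frac{1}{45508 + 39419} = 24709 - \frac{1}{45508 + 39419} = 24709 - \frac{1}{84927} = \frac{2098461242}{84927}$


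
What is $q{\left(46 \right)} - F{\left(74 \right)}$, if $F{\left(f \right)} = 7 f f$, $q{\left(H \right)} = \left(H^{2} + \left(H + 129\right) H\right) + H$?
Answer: $-28120$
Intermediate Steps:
$q{\left(H \right)} = H + H^{2} + H \left(129 + H\right)$ ($q{\left(H \right)} = \left(H^{2} + \left(129 + H\right) H\right) + H = \left(H^{2} + H \left(129 + H\right)\right) + H = H + H^{2} + H \left(129 + H\right)$)
$F{\left(f \right)} = 7 f^{2}$
$q{\left(46 \right)} - F{\left(74 \right)} = 2 \cdot 46 \left(65 + 46\right) - 7 \cdot 74^{2} = 2 \cdot 46 \cdot 111 - 7 \cdot 5476 = 10212 - 38332 = -28120$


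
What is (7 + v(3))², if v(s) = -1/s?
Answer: 400/9 ≈ 44.444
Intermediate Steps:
(7 + v(3))² = (7 - 1/3)² = (7 - 1*⅓)² = (7 - ⅓)² = (20/3)² = 400/9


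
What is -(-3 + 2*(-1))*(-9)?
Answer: -45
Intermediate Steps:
-(-3 + 2*(-1))*(-9) = -(-3 - 2)*(-9) = -1*(-5)*(-9) = 5*(-9) = -45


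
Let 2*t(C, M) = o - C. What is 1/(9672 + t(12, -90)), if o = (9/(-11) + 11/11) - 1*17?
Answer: 22/212467 ≈ 0.00010355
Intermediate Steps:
o = -185/11 (o = (9*(-1/11) + 11*(1/11)) - 17 = (-9/11 + 1) - 17 = 2/11 - 17 = -185/11 ≈ -16.818)
t(C, M) = -185/22 - C/2 (t(C, M) = (-185/11 - C)/2 = -185/22 - C/2)
1/(9672 + t(12, -90)) = 1/(9672 + (-185/22 - ½*12)) = 1/(9672 + (-185/22 - 6)) = 1/(9672 - 317/22) = 1/(212467/22) = 22/212467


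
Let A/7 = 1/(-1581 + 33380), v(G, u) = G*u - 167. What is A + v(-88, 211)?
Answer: -595754258/31799 ≈ -18735.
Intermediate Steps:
v(G, u) = -167 + G*u
A = 7/31799 (A = 7/(-1581 + 33380) = 7/31799 ≈ 0.00022013)
A + v(-88, 211) = 7/31799 + (-167 - 88*211) = 7/31799 + (-167 - 18568) = 7/31799 - 18735 = -595754258/31799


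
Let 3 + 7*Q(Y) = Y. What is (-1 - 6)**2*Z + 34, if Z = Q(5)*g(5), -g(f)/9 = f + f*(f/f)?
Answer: -1226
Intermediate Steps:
g(f) = -18*f (g(f) = -9*(f + f*(f/f)) = -9*(f + f*1) = -9*(f + f) = -18*f)
Q(Y) = -3/7 + Y/7
Z = -180/7 (Z = (-3/7 + (1/7)*5)*(-18*5) = (-3/7 + 5/7)*(-90) = (2/7)*(-90) = -180/7 ≈ -25.714)
(-1 - 6)**2*Z + 34 = (-1 - 6)**2*(-180/7) + 34 = (-7)**2*(-180/7) + 34 = 49*(-180/7) + 34 = -1260 + 34 = -1226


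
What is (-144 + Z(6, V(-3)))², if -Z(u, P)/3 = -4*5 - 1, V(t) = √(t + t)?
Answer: 6561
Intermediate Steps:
V(t) = √2*√t (V(t) = √(2*t) = √2*√t)
Z(u, P) = 63 (Z(u, P) = -3*(-4*5 - 1) = -3*(-20 - 1) = -3*(-21) = 63)
(-144 + Z(6, V(-3)))² = (-144 + 63)² = (-81)² = 6561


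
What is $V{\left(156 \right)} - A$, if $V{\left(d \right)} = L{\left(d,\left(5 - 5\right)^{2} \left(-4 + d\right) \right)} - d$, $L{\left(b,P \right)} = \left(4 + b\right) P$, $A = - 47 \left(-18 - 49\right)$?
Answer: $-3305$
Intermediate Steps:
$A = 3149$ ($A = \left(-47\right) \left(-67\right) = 3149$)
$L{\left(b,P \right)} = P \left(4 + b\right)$
$V{\left(d \right)} = - d$ ($V{\left(d \right)} = \left(5 - 5\right)^{2} \left(-4 + d\right) \left(4 + d\right) - d = 0^{2} \left(-4 + d\right) \left(4 + d\right) - d = 0 \left(-4 + d\right) \left(4 + d\right) - d = 0 \left(4 + d\right) - d = 0 - d = - d$)
$V{\left(156 \right)} - A = \left(-1\right) 156 - 3149 = -156 - 3149 = -3305$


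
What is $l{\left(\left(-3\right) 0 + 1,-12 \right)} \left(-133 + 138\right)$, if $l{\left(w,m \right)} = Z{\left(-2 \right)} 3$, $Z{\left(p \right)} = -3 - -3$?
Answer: $0$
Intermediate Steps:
$Z{\left(p \right)} = 0$ ($Z{\left(p \right)} = -3 + 3 = 0$)
$l{\left(w,m \right)} = 0$ ($l{\left(w,m \right)} = 0 \cdot 3 = 0$)
$l{\left(\left(-3\right) 0 + 1,-12 \right)} \left(-133 + 138\right) = 0 \left(-133 + 138\right) = 0 \cdot 5 = 0$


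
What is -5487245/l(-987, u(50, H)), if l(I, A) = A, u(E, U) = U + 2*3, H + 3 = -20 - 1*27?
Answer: 5487245/44 ≈ 1.2471e+5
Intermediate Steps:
H = -50 (H = -3 + (-20 - 1*27) = -3 + (-20 - 27) = -3 - 47 = -50)
u(E, U) = 6 + U (u(E, U) = U + 6 = 6 + U)
-5487245/l(-987, u(50, H)) = -5487245/(6 - 50) = -5487245/(-44) = -5487245*(-1/44) = 5487245/44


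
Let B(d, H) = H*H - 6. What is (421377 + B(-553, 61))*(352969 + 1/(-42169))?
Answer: 6327218008177920/42169 ≈ 1.5004e+11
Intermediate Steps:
B(d, H) = -6 + H**2 (B(d, H) = H**2 - 6 = -6 + H**2)
(421377 + B(-553, 61))*(352969 + 1/(-42169)) = (421377 + (-6 + 61**2))*(352969 + 1/(-42169)) = (421377 + (-6 + 3721))*(352969 - 1/42169) = (421377 + 3715)*(14884349760/42169) = 425092*(14884349760/42169) = 6327218008177920/42169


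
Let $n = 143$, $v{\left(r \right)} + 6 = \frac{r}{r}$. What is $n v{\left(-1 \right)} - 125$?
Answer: $-840$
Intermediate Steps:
$v{\left(r \right)} = -5$ ($v{\left(r \right)} = -6 + \frac{r}{r} = -6 + 1 = -5$)
$n v{\left(-1 \right)} - 125 = 143 \left(-5\right) - 125 = -715 - 125 = -840$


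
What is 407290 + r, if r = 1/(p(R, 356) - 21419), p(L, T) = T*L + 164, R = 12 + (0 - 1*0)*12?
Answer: 6917006069/16983 ≈ 4.0729e+5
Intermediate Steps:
R = 12 (R = 12 + (0 + 0)*12 = 12 + 0*12 = 12 + 0 = 12)
p(L, T) = 164 + L*T (p(L, T) = L*T + 164 = 164 + L*T)
r = -1/16983 (r = 1/((164 + 12*356) - 21419) = 1/((164 + 4272) - 21419) = 1/(4436 - 21419) = 1/(-16983) = -1/16983 ≈ -5.8882e-5)
407290 + r = 407290 - 1/16983 = 6917006069/16983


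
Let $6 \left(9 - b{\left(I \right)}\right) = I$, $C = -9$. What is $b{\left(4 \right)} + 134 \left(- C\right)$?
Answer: $\frac{3643}{3} \approx 1214.3$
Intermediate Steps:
$b{\left(I \right)} = 9 - \frac{I}{6}$
$b{\left(4 \right)} + 134 \left(- C\right) = \left(9 - \frac{2}{3}\right) + 134 \left(\left(-1\right) \left(-9\right)\right) = \left(9 - \frac{2}{3}\right) + 134 \cdot 9 = \frac{25}{3} + 1206 = \frac{3643}{3}$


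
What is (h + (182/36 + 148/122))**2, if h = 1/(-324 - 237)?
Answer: 1655738430025/42158766276 ≈ 39.274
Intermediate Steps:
h = -1/561 (h = 1/(-561) = -1/561 ≈ -0.0017825)
(h + (182/36 + 148/122))**2 = (-1/561 + (182/36 + 148/122))**2 = (-1/561 + (182*(1/36) + 148*(1/122)))**2 = (-1/561 + (91/18 + 74/61))**2 = (-1/561 + 6883/1098)**2 = (1286755/205326)**2 = 1655738430025/42158766276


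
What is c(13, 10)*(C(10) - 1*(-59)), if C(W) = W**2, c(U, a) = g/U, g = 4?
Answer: 636/13 ≈ 48.923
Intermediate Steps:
c(U, a) = 4/U
c(13, 10)*(C(10) - 1*(-59)) = (4/13)*(10**2 - 1*(-59)) = (4*(1/13))*(100 + 59) = (4/13)*159 = 636/13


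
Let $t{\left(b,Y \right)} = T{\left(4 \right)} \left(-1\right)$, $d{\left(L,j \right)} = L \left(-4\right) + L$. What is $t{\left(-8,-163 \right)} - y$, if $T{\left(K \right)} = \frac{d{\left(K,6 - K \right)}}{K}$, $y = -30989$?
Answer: $30992$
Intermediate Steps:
$d{\left(L,j \right)} = - 3 L$ ($d{\left(L,j \right)} = - 4 L + L = - 3 L$)
$T{\left(K \right)} = -3$ ($T{\left(K \right)} = \frac{\left(-3\right) K}{K} = -3$)
$t{\left(b,Y \right)} = 3$ ($t{\left(b,Y \right)} = \left(-3\right) \left(-1\right) = 3$)
$t{\left(-8,-163 \right)} - y = 3 - -30989 = 3 + 30989 = 30992$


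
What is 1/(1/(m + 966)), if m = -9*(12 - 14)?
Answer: 984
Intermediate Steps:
m = 18 (m = -9*(-2) = 18)
1/(1/(m + 966)) = 1/(1/(18 + 966)) = 1/(1/984) = 984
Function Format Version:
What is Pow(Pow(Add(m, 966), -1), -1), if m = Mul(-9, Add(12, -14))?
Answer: 984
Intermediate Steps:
m = 18 (m = Mul(-9, -2) = 18)
Pow(Pow(Add(m, 966), -1), -1) = Pow(Pow(Add(18, 966), -1), -1) = Pow(Pow(984, -1), -1) = Pow(Rational(1, 984), -1) = 984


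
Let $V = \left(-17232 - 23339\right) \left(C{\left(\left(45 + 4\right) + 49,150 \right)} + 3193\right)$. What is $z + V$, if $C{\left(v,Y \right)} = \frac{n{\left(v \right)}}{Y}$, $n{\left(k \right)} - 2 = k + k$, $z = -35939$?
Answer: $- \frac{3240817393}{25} \approx -1.2963 \cdot 10^{8}$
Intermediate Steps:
$n{\left(k \right)} = 2 + 2 k$ ($n{\left(k \right)} = 2 + \left(k + k\right) = 2 + 2 k$)
$C{\left(v,Y \right)} = \frac{2 + 2 v}{Y}$
$V = - \frac{3239918918}{25}$ ($V = \left(-17232 - 23339\right) \left(\frac{2 \left(1 + \left(\left(45 + 4\right) + 49\right)\right)}{150} + 3193\right) = - 40571 \left(2 \cdot \frac{1}{150} \left(1 + \left(49 + 49\right)\right) + 3193\right) = - 40571 \left(2 \cdot \frac{1}{150} \left(1 + 98\right) + 3193\right) = - 40571 \left(2 \cdot \frac{1}{150} \cdot 99 + 3193\right) = - 40571 \left(\frac{33}{25} + 3193\right) = \left(-40571\right) \frac{79858}{25} = - \frac{3239918918}{25} \approx -1.296 \cdot 10^{8}$)
$z + V = -35939 - \frac{3239918918}{25} = - \frac{3240817393}{25}$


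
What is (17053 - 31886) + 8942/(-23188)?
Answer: -10116369/682 ≈ -14833.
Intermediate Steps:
(17053 - 31886) + 8942/(-23188) = -14833 + 8942*(-1/23188) = -14833 - 263/682 = -10116369/682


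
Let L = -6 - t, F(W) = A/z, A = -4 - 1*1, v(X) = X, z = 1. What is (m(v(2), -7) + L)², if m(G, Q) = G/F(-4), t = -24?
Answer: 7744/25 ≈ 309.76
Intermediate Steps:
A = -5 (A = -4 - 1 = -5)
F(W) = -5 (F(W) = -5/1 = -5*1 = -5)
m(G, Q) = -G/5 (m(G, Q) = G/(-5) = G*(-⅕) = -G/5)
L = 18 (L = -6 - 1*(-24) = -6 + 24 = 18)
(m(v(2), -7) + L)² = (-⅕*2 + 18)² = (-⅖ + 18)² = (88/5)² = 7744/25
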